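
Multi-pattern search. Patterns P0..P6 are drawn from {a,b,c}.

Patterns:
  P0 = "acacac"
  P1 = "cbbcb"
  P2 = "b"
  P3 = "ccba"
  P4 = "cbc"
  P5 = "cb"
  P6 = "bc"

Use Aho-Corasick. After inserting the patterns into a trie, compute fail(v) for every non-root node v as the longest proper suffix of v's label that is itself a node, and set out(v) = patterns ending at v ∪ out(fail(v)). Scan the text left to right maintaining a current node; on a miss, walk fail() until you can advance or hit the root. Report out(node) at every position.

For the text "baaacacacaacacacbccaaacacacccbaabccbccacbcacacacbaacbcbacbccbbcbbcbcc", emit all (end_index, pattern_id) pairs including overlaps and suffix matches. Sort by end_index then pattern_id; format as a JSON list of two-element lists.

Build automaton:
Trie (insert patterns):
  0='ε' goto a→1 b→12 c→7
  1='a' goto c→2
  2='ac' goto a→3
  3='aca' goto c→4
  4='acac' goto a→5
  5='acaca' goto c→6
  6='acacac' goto ·  ←P0
  7='c' goto b→8 c→13
  8='cb' goto b→9 c→16  ←P5
  9='cbb' goto c→10
  10='cbbc' goto b→11
  11='cbbcb' goto ·  ←P1
  12='b' goto c→17  ←P2
  13='cc' goto b→14
  14='ccb' goto a→15
  15='ccba' goto ·  ←P3
  16='cbc' goto ·  ←P4
  17='bc' goto ·  ←P6

BFS fail/out derivation:
  fail(1) 'a': from fail(0)=0 chase 'a': 0 ⇒ 0;  out=∅∪out(0)=∅
  fail(7) 'c': from fail(0)=0 chase 'c': 0 ⇒ 0;  out=∅∪out(0)=∅
  fail(12) 'b': from fail(0)=0 chase 'b': 0 ⇒ 0;  out={2}∪out(0)={2}
  fail(2) 'ac': from fail(1)=0 chase 'c': 0 ⇒ 7;  out=∅∪out(7)=∅
  fail(8) 'cb': from fail(7)=0 chase 'b': 0 ⇒ 12;  out={5}∪out(12)={2,5}
  fail(13) 'cc': from fail(7)=0 chase 'c': 0 ⇒ 7;  out=∅∪out(7)=∅
  fail(17) 'bc': from fail(12)=0 chase 'c': 0 ⇒ 7;  out={6}∪out(7)={6}
  fail(3) 'aca': from fail(2)=7 chase 'a': 7→0 ⇒ 1;  out=∅∪out(1)=∅
  fail(9) 'cbb': from fail(8)=12 chase 'b': 12→0 ⇒ 12;  out=∅∪out(12)={2}
  fail(14) 'ccb': from fail(13)=7 chase 'b': 7 ⇒ 8;  out=∅∪out(8)={2,5}
  fail(16) 'cbc': from fail(8)=12 chase 'c': 12 ⇒ 17;  out={4}∪out(17)={4,6}
  fail(4) 'acac': from fail(3)=1 chase 'c': 1 ⇒ 2;  out=∅∪out(2)=∅
  fail(10) 'cbbc': from fail(9)=12 chase 'c': 12 ⇒ 17;  out=∅∪out(17)={6}
  fail(15) 'ccba': from fail(14)=8 chase 'a': 8→12→0 ⇒ 1;  out={3}∪out(1)={3}
  fail(5) 'acaca': from fail(4)=2 chase 'a': 2 ⇒ 3;  out=∅∪out(3)=∅
  fail(11) 'cbbcb': from fail(10)=17 chase 'b': 17→7 ⇒ 8;  out={1}∪out(8)={1,2,5}
  fail(6) 'acacac': from fail(5)=3 chase 'c': 3 ⇒ 4;  out={0}∪out(4)={0}

Scan:
pos 0 'b': at 12  ** P2@[0:0]
pos 1 'a': at 1 (via fail)
pos 2 'a': at 1 (via fail)
pos 3 'a': at 1 (via fail)
pos 4 'c': at 2
pos 5 'a': at 3
pos 6 'c': at 4
pos 7 'a': at 5
pos 8 'c': at 6  ** P0@[3:8]
pos 9 'a': at 5 (via fail)
pos 10 'a': at 1 (via fail)
pos 11 'c': at 2
pos 12 'a': at 3
pos 13 'c': at 4
pos 14 'a': at 5
pos 15 'c': at 6  ** P0@[10:15]
pos 16 'b': at 8 (via fail)  ** P2@[16:16],P5@[15:16]
pos 17 'c': at 16  ** P4@[15:17],P6@[16:17]
pos 18 'c': at 13 (via fail)
pos 19 'a': at 1 (via fail)
pos 20 'a': at 1 (via fail)
pos 21 'a': at 1 (via fail)
pos 22 'c': at 2
pos 23 'a': at 3
pos 24 'c': at 4
pos 25 'a': at 5
pos 26 'c': at 6  ** P0@[21:26]
pos 27 'c': at 13 (via fail)
pos 28 'c': at 13 (via fail)
pos 29 'b': at 14  ** P2@[29:29],P5@[28:29]
pos 30 'a': at 15  ** P3@[27:30]
pos 31 'a': at 1 (via fail)
pos 32 'b': at 12 (via fail)  ** P2@[32:32]
pos 33 'c': at 17  ** P6@[32:33]
pos 34 'c': at 13 (via fail)
pos 35 'b': at 14  ** P2@[35:35],P5@[34:35]
pos 36 'c': at 16 (via fail)  ** P4@[34:36],P6@[35:36]
pos 37 'c': at 13 (via fail)
pos 38 'a': at 1 (via fail)
pos 39 'c': at 2
pos 40 'b': at 8 (via fail)  ** P2@[40:40],P5@[39:40]
pos 41 'c': at 16  ** P4@[39:41],P6@[40:41]
pos 42 'a': at 1 (via fail)
pos 43 'c': at 2
pos 44 'a': at 3
pos 45 'c': at 4
pos 46 'a': at 5
pos 47 'c': at 6  ** P0@[42:47]
pos 48 'b': at 8 (via fail)  ** P2@[48:48],P5@[47:48]
pos 49 'a': at 1 (via fail)
pos 50 'a': at 1 (via fail)
pos 51 'c': at 2
pos 52 'b': at 8 (via fail)  ** P2@[52:52],P5@[51:52]
pos 53 'c': at 16  ** P4@[51:53],P6@[52:53]
pos 54 'b': at 8 (via fail)  ** P2@[54:54],P5@[53:54]
pos 55 'a': at 1 (via fail)
pos 56 'c': at 2
pos 57 'b': at 8 (via fail)  ** P2@[57:57],P5@[56:57]
pos 58 'c': at 16  ** P4@[56:58],P6@[57:58]
pos 59 'c': at 13 (via fail)
pos 60 'b': at 14  ** P2@[60:60],P5@[59:60]
pos 61 'b': at 9 (via fail)  ** P2@[61:61]
pos 62 'c': at 10  ** P6@[61:62]
pos 63 'b': at 11  ** P1@[59:63],P2@[63:63],P5@[62:63]
pos 64 'b': at 9 (via fail)  ** P2@[64:64]
pos 65 'c': at 10  ** P6@[64:65]
pos 66 'b': at 11  ** P1@[62:66],P2@[66:66],P5@[65:66]
pos 67 'c': at 16 (via fail)  ** P4@[65:67],P6@[66:67]
pos 68 'c': at 13 (via fail)

Result: [[0,2],[8,0],[15,0],[16,2],[16,5],[17,4],[17,6],[26,0],[29,2],[29,5],[30,3],[32,2],[33,6],[35,2],[35,5],[36,4],[36,6],[40,2],[40,5],[41,4],[41,6],[47,0],[48,2],[48,5],[52,2],[52,5],[53,4],[53,6],[54,2],[54,5],[57,2],[57,5],[58,4],[58,6],[60,2],[60,5],[61,2],[62,6],[63,1],[63,2],[63,5],[64,2],[65,6],[66,1],[66,2],[66,5],[67,4],[67,6]]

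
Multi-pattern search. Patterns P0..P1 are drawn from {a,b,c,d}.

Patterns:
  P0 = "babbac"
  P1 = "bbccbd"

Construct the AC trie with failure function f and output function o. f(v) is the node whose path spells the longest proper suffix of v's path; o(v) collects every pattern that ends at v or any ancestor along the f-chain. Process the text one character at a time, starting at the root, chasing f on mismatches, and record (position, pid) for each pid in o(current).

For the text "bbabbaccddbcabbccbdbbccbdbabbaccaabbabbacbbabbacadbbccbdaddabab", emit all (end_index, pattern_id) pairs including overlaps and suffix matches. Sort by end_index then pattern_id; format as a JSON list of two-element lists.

Build:
Trie nodes:
  n0 'ε': b→1
  n1 'b': a→2 b→7
  n2 'ba': b→3
  n3 'bab': b→4
  n4 'babb': a→5
  n5 'babba': c→6
  n6 'babbac': ·  ←P0
  n7 'bb': c→8
  n8 'bbc': c→9
  n9 'bbcc': b→10
  n10 'bbccb': d→11
  n11 'bbccbd': ·  ←P1

BFS fail/out derivation:
  n1('b'): parent n0 fail=0; on 'b' 0 → fail=0;  out ∅∪∅=∅
  n2('ba'): parent n1 fail=0; on 'a' 0 → fail=0;  out ∅∪∅=∅
  n7('bb'): parent n1 fail=0; on 'b' 0 → fail=1;  out ∅∪∅=∅
  n3('bab'): parent n2 fail=0; on 'b' 0 → fail=1;  out ∅∪∅=∅
  n8('bbc'): parent n7 fail=1; on 'c' 1→0 → fail=0;  out ∅∪∅=∅
  n4('babb'): parent n3 fail=1; on 'b' 1 → fail=7;  out ∅∪∅=∅
  n9('bbcc'): parent n8 fail=0; on 'c' 0 → fail=0;  out ∅∪∅=∅
  n5('babba'): parent n4 fail=7; on 'a' 7→1 → fail=2;  out ∅∪∅=∅
  n10('bbccb'): parent n9 fail=0; on 'b' 0 → fail=1;  out ∅∪∅=∅
  n6('babbac'): parent n5 fail=2; on 'c' 2→0 → fail=0;  out {0}∪∅={0}
  n11('bbccbd'): parent n10 fail=1; on 'd' 1→0 → fail=0;  out {1}∪∅={1}

Run:
i=0 'b': node 0→1
i=1 'b': node 1→7
i=2 'a': node 7→2 (via fail)
i=3 'b': node 2→3
i=4 'b': node 3→4
i=5 'a': node 4→5
i=6 'c': node 5→6  emit P0@[1:6]
i=7 'c': node 6→0 (via fail)
i=8 'd': node 0→0
i=9 'd': node 0→0
i=10 'b': node 0→1
i=11 'c': node 1→0 (via fail)
i=12 'a': node 0→0
i=13 'b': node 0→1
i=14 'b': node 1→7
i=15 'c': node 7→8
i=16 'c': node 8→9
i=17 'b': node 9→10
i=18 'd': node 10→11  emit P1@[13:18]
i=19 'b': node 11→1 (via fail)
i=20 'b': node 1→7
i=21 'c': node 7→8
i=22 'c': node 8→9
i=23 'b': node 9→10
i=24 'd': node 10→11  emit P1@[19:24]
i=25 'b': node 11→1 (via fail)
i=26 'a': node 1→2
i=27 'b': node 2→3
i=28 'b': node 3→4
i=29 'a': node 4→5
i=30 'c': node 5→6  emit P0@[25:30]
i=31 'c': node 6→0 (via fail)
i=32 'a': node 0→0
i=33 'a': node 0→0
i=34 'b': node 0→1
i=35 'b': node 1→7
i=36 'a': node 7→2 (via fail)
i=37 'b': node 2→3
i=38 'b': node 3→4
i=39 'a': node 4→5
i=40 'c': node 5→6  emit P0@[35:40]
i=41 'b': node 6→1 (via fail)
i=42 'b': node 1→7
i=43 'a': node 7→2 (via fail)
i=44 'b': node 2→3
i=45 'b': node 3→4
i=46 'a': node 4→5
i=47 'c': node 5→6  emit P0@[42:47]
i=48 'a': node 6→0 (via fail)
i=49 'd': node 0→0
i=50 'b': node 0→1
i=51 'b': node 1→7
i=52 'c': node 7→8
i=53 'c': node 8→9
i=54 'b': node 9→10
i=55 'd': node 10→11  emit P1@[50:55]
i=56 'a': node 11→0 (via fail)
i=57 'd': node 0→0
i=58 'd': node 0→0
i=59 'a': node 0→0
i=60 'b': node 0→1
i=61 'a': node 1→2
i=62 'b': node 2→3

All matches (sorted): [[6,0],[18,1],[24,1],[30,0],[40,0],[47,0],[55,1]]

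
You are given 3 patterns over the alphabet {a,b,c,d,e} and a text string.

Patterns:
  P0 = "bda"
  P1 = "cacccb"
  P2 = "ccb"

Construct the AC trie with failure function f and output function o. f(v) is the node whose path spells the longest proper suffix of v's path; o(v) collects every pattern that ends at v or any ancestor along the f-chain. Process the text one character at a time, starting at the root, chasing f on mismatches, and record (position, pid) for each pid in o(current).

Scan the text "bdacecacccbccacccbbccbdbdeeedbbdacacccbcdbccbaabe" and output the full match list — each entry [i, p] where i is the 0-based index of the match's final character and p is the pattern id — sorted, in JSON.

Build:
Trie nodes:
  0='ε' goto b→1 c→4
  1='b' goto d→2
  2='bd' goto a→3
  3='bda' goto ·  ←P0
  4='c' goto a→5 c→10
  5='ca' goto c→6
  6='cac' goto c→7
  7='cacc' goto c→8
  8='caccc' goto b→9
  9='cacccb' goto ·  ←P1
  10='cc' goto b→11
  11='ccb' goto ·  ←P2

BFS fail/out derivation:
  n1('b'): parent n0 fail=0; on 'b' 0 → fail=0;  out ∅∪∅=∅
  n4('c'): parent n0 fail=0; on 'c' 0 → fail=0;  out ∅∪∅=∅
  n2('bd'): parent n1 fail=0; on 'd' 0 → fail=0;  out ∅∪∅=∅
  n5('ca'): parent n4 fail=0; on 'a' 0 → fail=0;  out ∅∪∅=∅
  n10('cc'): parent n4 fail=0; on 'c' 0 → fail=4;  out ∅∪∅=∅
  n3('bda'): parent n2 fail=0; on 'a' 0 → fail=0;  out {0}∪∅={0}
  n6('cac'): parent n5 fail=0; on 'c' 0 → fail=4;  out ∅∪∅=∅
  n11('ccb'): parent n10 fail=4; on 'b' 4→0 → fail=1;  out {2}∪∅={2}
  n7('cacc'): parent n6 fail=4; on 'c' 4 → fail=10;  out ∅∪∅=∅
  n8('caccc'): parent n7 fail=10; on 'c' 10→4 → fail=10;  out ∅∪∅=∅
  n9('cacccb'): parent n8 fail=10; on 'b' 10 → fail=11;  out {1}∪{2}={1,2}

Run:
i=0 'b': node 0→1
i=1 'd': node 1→2
i=2 'a': node 2→3  emit P0@[0:2]
i=3 'c': node 3→4 ·f
i=4 'e': node 4→0 ·f
i=5 'c': node 0→4
i=6 'a': node 4→5
i=7 'c': node 5→6
i=8 'c': node 6→7
i=9 'c': node 7→8
i=10 'b': node 8→9  emit P1@[5:10],P2@[8:10]
i=11 'c': node 9→4 ·f
i=12 'c': node 4→10
i=13 'a': node 10→5 ·f
i=14 'c': node 5→6
i=15 'c': node 6→7
i=16 'c': node 7→8
i=17 'b': node 8→9  emit P1@[12:17],P2@[15:17]
i=18 'b': node 9→1 ·f
i=19 'c': node 1→4 ·f
i=20 'c': node 4→10
i=21 'b': node 10→11  emit P2@[19:21]
i=22 'd': node 11→2 ·f
i=23 'b': node 2→1 ·f
i=24 'd': node 1→2
i=25 'e': node 2→0 ·f
i=26 'e': node 0→0
i=27 'e': node 0→0
i=28 'd': node 0→0
i=29 'b': node 0→1
i=30 'b': node 1→1 ·f
i=31 'd': node 1→2
i=32 'a': node 2→3  emit P0@[30:32]
i=33 'c': node 3→4 ·f
i=34 'a': node 4→5
i=35 'c': node 5→6
i=36 'c': node 6→7
i=37 'c': node 7→8
i=38 'b': node 8→9  emit P1@[33:38],P2@[36:38]
i=39 'c': node 9→4 ·f
i=40 'd': node 4→0 ·f
i=41 'b': node 0→1
i=42 'c': node 1→4 ·f
i=43 'c': node 4→10
i=44 'b': node 10→11  emit P2@[42:44]
i=45 'a': node 11→0 ·f
i=46 'a': node 0→0
i=47 'b': node 0→1
i=48 'e': node 1→0 ·f

Matches: [[2,0],[10,1],[10,2],[17,1],[17,2],[21,2],[32,0],[38,1],[38,2],[44,2]]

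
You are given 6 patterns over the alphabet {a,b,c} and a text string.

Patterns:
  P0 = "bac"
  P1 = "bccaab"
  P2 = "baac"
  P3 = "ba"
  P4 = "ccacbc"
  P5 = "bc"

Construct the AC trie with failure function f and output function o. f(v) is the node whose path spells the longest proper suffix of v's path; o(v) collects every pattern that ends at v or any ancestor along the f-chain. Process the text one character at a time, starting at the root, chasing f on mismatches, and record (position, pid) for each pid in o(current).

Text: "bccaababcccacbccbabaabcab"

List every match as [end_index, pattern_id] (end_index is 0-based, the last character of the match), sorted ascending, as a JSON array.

Build automaton:
Trie nodes:
  n0 'ε': b→1 c→11
  n1 'b': a→2 c→4
  n2 'ba': a→9 c→3  ←P3
  n3 'bac': ·  ←P0
  n4 'bc': c→5  ←P5
  n5 'bcc': a→6
  n6 'bcca': a→7
  n7 'bccaa': b→8
  n8 'bccaab': ·  ←P1
  n9 'baa': c→10
  n10 'baac': ·  ←P2
  n11 'c': c→12
  n12 'cc': a→13
  n13 'cca': c→14
  n14 'ccac': b→15
  n15 'ccacb': c→16
  n16 'ccacbc': ·  ←P4

BFS fail/out derivation:
  fail(1) 'b': from fail(0)=0 chase 'b': 0 ⇒ 0;  out=∅∪out(0)=∅
  fail(11) 'c': from fail(0)=0 chase 'c': 0 ⇒ 0;  out=∅∪out(0)=∅
  fail(2) 'ba': from fail(1)=0 chase 'a': 0 ⇒ 0;  out={3}∪out(0)={3}
  fail(4) 'bc': from fail(1)=0 chase 'c': 0 ⇒ 11;  out={5}∪out(11)={5}
  fail(12) 'cc': from fail(11)=0 chase 'c': 0 ⇒ 11;  out=∅∪out(11)=∅
  fail(3) 'bac': from fail(2)=0 chase 'c': 0 ⇒ 11;  out={0}∪out(11)={0}
  fail(5) 'bcc': from fail(4)=11 chase 'c': 11 ⇒ 12;  out=∅∪out(12)=∅
  fail(9) 'baa': from fail(2)=0 chase 'a': 0 ⇒ 0;  out=∅∪out(0)=∅
  fail(13) 'cca': from fail(12)=11 chase 'a': 11→0 ⇒ 0;  out=∅∪out(0)=∅
  fail(6) 'bcca': from fail(5)=12 chase 'a': 12 ⇒ 13;  out=∅∪out(13)=∅
  fail(10) 'baac': from fail(9)=0 chase 'c': 0 ⇒ 11;  out={2}∪out(11)={2}
  fail(14) 'ccac': from fail(13)=0 chase 'c': 0 ⇒ 11;  out=∅∪out(11)=∅
  fail(7) 'bccaa': from fail(6)=13 chase 'a': 13→0 ⇒ 0;  out=∅∪out(0)=∅
  fail(15) 'ccacb': from fail(14)=11 chase 'b': 11→0 ⇒ 1;  out=∅∪out(1)=∅
  fail(8) 'bccaab': from fail(7)=0 chase 'b': 0 ⇒ 1;  out={1}∪out(1)={1}
  fail(16) 'ccacbc': from fail(15)=1 chase 'c': 1 ⇒ 4;  out={4}∪out(4)={4,5}

Text stream:
[0] read 'b'  n0⇒n1
[1] read 'c'  n1⇒n4  ** P5@[0:1]
[2] read 'c'  n4⇒n5
[3] read 'a'  n5⇒n6
[4] read 'a'  n6⇒n7
[5] read 'b'  n7⇒n8  ** P1@[0:5]
[6] read 'a'  n8⇒n2 ·f  ** P3@[5:6]
[7] read 'b'  n2⇒n1 ·f
[8] read 'c'  n1⇒n4  ** P5@[7:8]
[9] read 'c'  n4⇒n5
[10] read 'c'  n5⇒n12 ·f
[11] read 'a'  n12⇒n13
[12] read 'c'  n13⇒n14
[13] read 'b'  n14⇒n15
[14] read 'c'  n15⇒n16  ** P4@[9:14],P5@[13:14]
[15] read 'c'  n16⇒n5 ·f
[16] read 'b'  n5⇒n1 ·f
[17] read 'a'  n1⇒n2  ** P3@[16:17]
[18] read 'b'  n2⇒n1 ·f
[19] read 'a'  n1⇒n2  ** P3@[18:19]
[20] read 'a'  n2⇒n9
[21] read 'b'  n9⇒n1 ·f
[22] read 'c'  n1⇒n4  ** P5@[21:22]
[23] read 'a'  n4⇒n0 ·f
[24] read 'b'  n0⇒n1

Result: [[1,5],[5,1],[6,3],[8,5],[14,4],[14,5],[17,3],[19,3],[22,5]]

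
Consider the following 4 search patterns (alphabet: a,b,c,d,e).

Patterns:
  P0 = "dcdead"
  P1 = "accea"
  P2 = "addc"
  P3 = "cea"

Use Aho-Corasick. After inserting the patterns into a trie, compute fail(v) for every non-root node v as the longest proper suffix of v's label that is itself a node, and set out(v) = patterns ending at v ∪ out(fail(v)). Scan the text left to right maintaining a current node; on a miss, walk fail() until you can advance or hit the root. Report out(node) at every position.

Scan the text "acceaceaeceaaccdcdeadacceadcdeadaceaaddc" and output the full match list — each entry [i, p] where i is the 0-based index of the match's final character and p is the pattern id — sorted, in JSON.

Build:
Trie nodes:
  0='ε' goto a→7 c→15 d→1
  1='d' goto c→2
  2='dc' goto d→3
  3='dcd' goto e→4
  4='dcde' goto a→5
  5='dcdea' goto d→6
  6='dcdead' goto ·  [P0 ends]
  7='a' goto c→8 d→12
  8='ac' goto c→9
  9='acc' goto e→10
  10='acce' goto a→11
  11='accea' goto ·  [P1 ends]
  12='ad' goto d→13
  13='add' goto c→14
  14='addc' goto ·  [P2 ends]
  15='c' goto e→16
  16='ce' goto a→17
  17='cea' goto ·  [P3 ends]

Failure links (BFS by depth):
  fail(1) 'd': from fail(0)=0 chase 'd': 0 ⇒ 0;  out=∅∪out(0)=∅
  fail(7) 'a': from fail(0)=0 chase 'a': 0 ⇒ 0;  out=∅∪out(0)=∅
  fail(15) 'c': from fail(0)=0 chase 'c': 0 ⇒ 0;  out=∅∪out(0)=∅
  fail(2) 'dc': from fail(1)=0 chase 'c': 0 ⇒ 15;  out=∅∪out(15)=∅
  fail(8) 'ac': from fail(7)=0 chase 'c': 0 ⇒ 15;  out=∅∪out(15)=∅
  fail(12) 'ad': from fail(7)=0 chase 'd': 0 ⇒ 1;  out=∅∪out(1)=∅
  fail(16) 'ce': from fail(15)=0 chase 'e': 0 ⇒ 0;  out=∅∪out(0)=∅
  fail(3) 'dcd': from fail(2)=15 chase 'd': 15→0 ⇒ 1;  out=∅∪out(1)=∅
  fail(9) 'acc': from fail(8)=15 chase 'c': 15→0 ⇒ 15;  out=∅∪out(15)=∅
  fail(13) 'add': from fail(12)=1 chase 'd': 1→0 ⇒ 1;  out=∅∪out(1)=∅
  fail(17) 'cea': from fail(16)=0 chase 'a': 0 ⇒ 7;  out={3}∪out(7)={3}
  fail(4) 'dcde': from fail(3)=1 chase 'e': 1→0 ⇒ 0;  out=∅∪out(0)=∅
  fail(10) 'acce': from fail(9)=15 chase 'e': 15 ⇒ 16;  out=∅∪out(16)=∅
  fail(14) 'addc': from fail(13)=1 chase 'c': 1 ⇒ 2;  out={2}∪out(2)={2}
  fail(5) 'dcdea': from fail(4)=0 chase 'a': 0 ⇒ 7;  out=∅∪out(7)=∅
  fail(11) 'accea': from fail(10)=16 chase 'a': 16 ⇒ 17;  out={1}∪out(17)={1,3}
  fail(6) 'dcdead': from fail(5)=7 chase 'd': 7 ⇒ 12;  out={0}∪out(12)={0}

Run:
pos 0 'a': at 7
pos 1 'c': at 8
pos 2 'c': at 9
pos 3 'e': at 10
pos 4 'a': at 11  → match P1@[0:4],P3@[2:4]
pos 5 'c': at 8 (fail-walked)
pos 6 'e': at 16 (fail-walked)
pos 7 'a': at 17  → match P3@[5:7]
pos 8 'e': at 0 (fail-walked)
pos 9 'c': at 15
pos 10 'e': at 16
pos 11 'a': at 17  → match P3@[9:11]
pos 12 'a': at 7 (fail-walked)
pos 13 'c': at 8
pos 14 'c': at 9
pos 15 'd': at 1 (fail-walked)
pos 16 'c': at 2
pos 17 'd': at 3
pos 18 'e': at 4
pos 19 'a': at 5
pos 20 'd': at 6  → match P0@[15:20]
pos 21 'a': at 7 (fail-walked)
pos 22 'c': at 8
pos 23 'c': at 9
pos 24 'e': at 10
pos 25 'a': at 11  → match P1@[21:25],P3@[23:25]
pos 26 'd': at 12 (fail-walked)
pos 27 'c': at 2 (fail-walked)
pos 28 'd': at 3
pos 29 'e': at 4
pos 30 'a': at 5
pos 31 'd': at 6  → match P0@[26:31]
pos 32 'a': at 7 (fail-walked)
pos 33 'c': at 8
pos 34 'e': at 16 (fail-walked)
pos 35 'a': at 17  → match P3@[33:35]
pos 36 'a': at 7 (fail-walked)
pos 37 'd': at 12
pos 38 'd': at 13
pos 39 'c': at 14  → match P2@[36:39]

All matches (sorted): [[4,1],[4,3],[7,3],[11,3],[20,0],[25,1],[25,3],[31,0],[35,3],[39,2]]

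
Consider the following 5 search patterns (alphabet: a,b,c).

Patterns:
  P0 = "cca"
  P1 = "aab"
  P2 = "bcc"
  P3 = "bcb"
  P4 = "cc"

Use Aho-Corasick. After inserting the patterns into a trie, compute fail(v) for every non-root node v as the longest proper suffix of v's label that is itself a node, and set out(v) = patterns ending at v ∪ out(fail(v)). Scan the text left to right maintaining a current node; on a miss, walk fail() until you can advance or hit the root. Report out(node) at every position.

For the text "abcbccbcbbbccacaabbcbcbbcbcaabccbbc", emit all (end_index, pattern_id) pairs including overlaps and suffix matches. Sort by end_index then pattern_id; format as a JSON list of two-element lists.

Build:
Trie nodes:
  0='ε' goto a→4 b→7 c→1
  1='c' goto c→2
  2='cc' goto a→3  [P4 ends]
  3='cca' goto ·  [P0 ends]
  4='a' goto a→5
  5='aa' goto b→6
  6='aab' goto ·  [P1 ends]
  7='b' goto c→8
  8='bc' goto b→10 c→9
  9='bcc' goto ·  [P2 ends]
  10='bcb' goto ·  [P3 ends]

BFS fail/out derivation:
  n1('c'): parent n0 fail=0; on 'c' 0 → fail=0;  out ∅∪∅=∅
  n4('a'): parent n0 fail=0; on 'a' 0 → fail=0;  out ∅∪∅=∅
  n7('b'): parent n0 fail=0; on 'b' 0 → fail=0;  out ∅∪∅=∅
  n2('cc'): parent n1 fail=0; on 'c' 0 → fail=1;  out {4}∪∅={4}
  n5('aa'): parent n4 fail=0; on 'a' 0 → fail=4;  out ∅∪∅=∅
  n8('bc'): parent n7 fail=0; on 'c' 0 → fail=1;  out ∅∪∅=∅
  n3('cca'): parent n2 fail=1; on 'a' 1→0 → fail=4;  out {0}∪∅={0}
  n6('aab'): parent n5 fail=4; on 'b' 4→0 → fail=7;  out {1}∪∅={1}
  n9('bcc'): parent n8 fail=1; on 'c' 1 → fail=2;  out {2}∪{4}={2,4}
  n10('bcb'): parent n8 fail=1; on 'b' 1→0 → fail=7;  out {3}∪∅={3}

Scan:
[0] read 'a'  n0⇒n4
[1] read 'b'  n4⇒n7 (fail-walked)
[2] read 'c'  n7⇒n8
[3] read 'b'  n8⇒n10  ** P3@[1:3]
[4] read 'c'  n10⇒n8 (fail-walked)
[5] read 'c'  n8⇒n9  ** P2@[3:5],P4@[4:5]
[6] read 'b'  n9⇒n7 (fail-walked)
[7] read 'c'  n7⇒n8
[8] read 'b'  n8⇒n10  ** P3@[6:8]
[9] read 'b'  n10⇒n7 (fail-walked)
[10] read 'b'  n7⇒n7 (fail-walked)
[11] read 'c'  n7⇒n8
[12] read 'c'  n8⇒n9  ** P2@[10:12],P4@[11:12]
[13] read 'a'  n9⇒n3 (fail-walked)  ** P0@[11:13]
[14] read 'c'  n3⇒n1 (fail-walked)
[15] read 'a'  n1⇒n4 (fail-walked)
[16] read 'a'  n4⇒n5
[17] read 'b'  n5⇒n6  ** P1@[15:17]
[18] read 'b'  n6⇒n7 (fail-walked)
[19] read 'c'  n7⇒n8
[20] read 'b'  n8⇒n10  ** P3@[18:20]
[21] read 'c'  n10⇒n8 (fail-walked)
[22] read 'b'  n8⇒n10  ** P3@[20:22]
[23] read 'b'  n10⇒n7 (fail-walked)
[24] read 'c'  n7⇒n8
[25] read 'b'  n8⇒n10  ** P3@[23:25]
[26] read 'c'  n10⇒n8 (fail-walked)
[27] read 'a'  n8⇒n4 (fail-walked)
[28] read 'a'  n4⇒n5
[29] read 'b'  n5⇒n6  ** P1@[27:29]
[30] read 'c'  n6⇒n8 (fail-walked)
[31] read 'c'  n8⇒n9  ** P2@[29:31],P4@[30:31]
[32] read 'b'  n9⇒n7 (fail-walked)
[33] read 'b'  n7⇒n7 (fail-walked)
[34] read 'c'  n7⇒n8

All matches (sorted): [[3,3],[5,2],[5,4],[8,3],[12,2],[12,4],[13,0],[17,1],[20,3],[22,3],[25,3],[29,1],[31,2],[31,4]]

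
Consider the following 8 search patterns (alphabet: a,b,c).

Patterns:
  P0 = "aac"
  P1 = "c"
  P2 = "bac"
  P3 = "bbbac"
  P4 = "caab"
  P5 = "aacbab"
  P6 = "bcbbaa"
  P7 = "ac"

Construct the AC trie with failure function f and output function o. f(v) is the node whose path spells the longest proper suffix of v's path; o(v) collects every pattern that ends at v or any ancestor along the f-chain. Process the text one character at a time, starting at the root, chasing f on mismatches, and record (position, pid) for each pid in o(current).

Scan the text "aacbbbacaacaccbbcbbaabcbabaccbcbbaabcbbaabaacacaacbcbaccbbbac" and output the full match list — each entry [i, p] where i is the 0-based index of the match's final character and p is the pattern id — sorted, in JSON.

Construct AC machine:
Trie nodes:
  n0 'ε': a→1 b→5 c→4
  n1 'a': a→2 c→23
  n2 'aa': c→3
  n3 'aac': b→15  ←P0
  n4 'c': a→12  ←P1
  n5 'b': a→6 b→8 c→18
  n6 'ba': c→7
  n7 'bac': ·  ←P2
  n8 'bb': b→9
  n9 'bbb': a→10
  n10 'bbba': c→11
  n11 'bbbac': ·  ←P3
  n12 'ca': a→13
  n13 'caa': b→14
  n14 'caab': ·  ←P4
  n15 'aacb': a→16
  n16 'aacba': b→17
  n17 'aacbab': ·  ←P5
  n18 'bc': b→19
  n19 'bcb': b→20
  n20 'bcbb': a→21
  n21 'bcbba': a→22
  n22 'bcbbaa': ·  ←P6
  n23 'ac': ·  ←P7

BFS fail/out derivation:
  fail(1) 'a': from fail(0)=0 chase 'a': 0 ⇒ 0;  out=∅∪out(0)=∅
  fail(4) 'c': from fail(0)=0 chase 'c': 0 ⇒ 0;  out={1}∪out(0)={1}
  fail(5) 'b': from fail(0)=0 chase 'b': 0 ⇒ 0;  out=∅∪out(0)=∅
  fail(2) 'aa': from fail(1)=0 chase 'a': 0 ⇒ 1;  out=∅∪out(1)=∅
  fail(6) 'ba': from fail(5)=0 chase 'a': 0 ⇒ 1;  out=∅∪out(1)=∅
  fail(8) 'bb': from fail(5)=0 chase 'b': 0 ⇒ 5;  out=∅∪out(5)=∅
  fail(12) 'ca': from fail(4)=0 chase 'a': 0 ⇒ 1;  out=∅∪out(1)=∅
  fail(18) 'bc': from fail(5)=0 chase 'c': 0 ⇒ 4;  out=∅∪out(4)={1}
  fail(23) 'ac': from fail(1)=0 chase 'c': 0 ⇒ 4;  out={7}∪out(4)={1,7}
  fail(3) 'aac': from fail(2)=1 chase 'c': 1 ⇒ 23;  out={0}∪out(23)={0,1,7}
  fail(7) 'bac': from fail(6)=1 chase 'c': 1 ⇒ 23;  out={2}∪out(23)={1,2,7}
  fail(9) 'bbb': from fail(8)=5 chase 'b': 5 ⇒ 8;  out=∅∪out(8)=∅
  fail(13) 'caa': from fail(12)=1 chase 'a': 1 ⇒ 2;  out=∅∪out(2)=∅
  fail(19) 'bcb': from fail(18)=4 chase 'b': 4→0 ⇒ 5;  out=∅∪out(5)=∅
  fail(10) 'bbba': from fail(9)=8 chase 'a': 8→5 ⇒ 6;  out=∅∪out(6)=∅
  fail(14) 'caab': from fail(13)=2 chase 'b': 2→1→0 ⇒ 5;  out={4}∪out(5)={4}
  fail(15) 'aacb': from fail(3)=23 chase 'b': 23→4→0 ⇒ 5;  out=∅∪out(5)=∅
  fail(20) 'bcbb': from fail(19)=5 chase 'b': 5 ⇒ 8;  out=∅∪out(8)=∅
  fail(11) 'bbbac': from fail(10)=6 chase 'c': 6 ⇒ 7;  out={3}∪out(7)={1,2,3,7}
  fail(16) 'aacba': from fail(15)=5 chase 'a': 5 ⇒ 6;  out=∅∪out(6)=∅
  fail(21) 'bcbba': from fail(20)=8 chase 'a': 8→5 ⇒ 6;  out=∅∪out(6)=∅
  fail(17) 'aacbab': from fail(16)=6 chase 'b': 6→1→0 ⇒ 5;  out={5}∪out(5)={5}
  fail(22) 'bcbbaa': from fail(21)=6 chase 'a': 6→1 ⇒ 2;  out={6}∪out(2)={6}

Text stream:
pos 0 'a': at 1
pos 1 'a': at 2
pos 2 'c': at 3  ** P0@[0:2],P1@[2:2],P7@[1:2]
pos 3 'b': at 15
pos 4 'b': at 8 (via fail)
pos 5 'b': at 9
pos 6 'a': at 10
pos 7 'c': at 11  ** P1@[7:7],P2@[5:7],P3@[3:7],P7@[6:7]
pos 8 'a': at 12 (via fail)
pos 9 'a': at 13
pos 10 'c': at 3 (via fail)  ** P0@[8:10],P1@[10:10],P7@[9:10]
pos 11 'a': at 12 (via fail)
pos 12 'c': at 23 (via fail)  ** P1@[12:12],P7@[11:12]
pos 13 'c': at 4 (via fail)  ** P1@[13:13]
pos 14 'b': at 5 (via fail)
pos 15 'b': at 8
pos 16 'c': at 18 (via fail)  ** P1@[16:16]
pos 17 'b': at 19
pos 18 'b': at 20
pos 19 'a': at 21
pos 20 'a': at 22  ** P6@[15:20]
pos 21 'b': at 5 (via fail)
pos 22 'c': at 18  ** P1@[22:22]
pos 23 'b': at 19
pos 24 'a': at 6 (via fail)
pos 25 'b': at 5 (via fail)
pos 26 'a': at 6
pos 27 'c': at 7  ** P1@[27:27],P2@[25:27],P7@[26:27]
pos 28 'c': at 4 (via fail)  ** P1@[28:28]
pos 29 'b': at 5 (via fail)
pos 30 'c': at 18  ** P1@[30:30]
pos 31 'b': at 19
pos 32 'b': at 20
pos 33 'a': at 21
pos 34 'a': at 22  ** P6@[29:34]
pos 35 'b': at 5 (via fail)
pos 36 'c': at 18  ** P1@[36:36]
pos 37 'b': at 19
pos 38 'b': at 20
pos 39 'a': at 21
pos 40 'a': at 22  ** P6@[35:40]
pos 41 'b': at 5 (via fail)
pos 42 'a': at 6
pos 43 'a': at 2 (via fail)
pos 44 'c': at 3  ** P0@[42:44],P1@[44:44],P7@[43:44]
pos 45 'a': at 12 (via fail)
pos 46 'c': at 23 (via fail)  ** P1@[46:46],P7@[45:46]
pos 47 'a': at 12 (via fail)
pos 48 'a': at 13
pos 49 'c': at 3 (via fail)  ** P0@[47:49],P1@[49:49],P7@[48:49]
pos 50 'b': at 15
pos 51 'c': at 18 (via fail)  ** P1@[51:51]
pos 52 'b': at 19
pos 53 'a': at 6 (via fail)
pos 54 'c': at 7  ** P1@[54:54],P2@[52:54],P7@[53:54]
pos 55 'c': at 4 (via fail)  ** P1@[55:55]
pos 56 'b': at 5 (via fail)
pos 57 'b': at 8
pos 58 'b': at 9
pos 59 'a': at 10
pos 60 'c': at 11  ** P1@[60:60],P2@[58:60],P3@[56:60],P7@[59:60]

Result: [[2,0],[2,1],[2,7],[7,1],[7,2],[7,3],[7,7],[10,0],[10,1],[10,7],[12,1],[12,7],[13,1],[16,1],[20,6],[22,1],[27,1],[27,2],[27,7],[28,1],[30,1],[34,6],[36,1],[40,6],[44,0],[44,1],[44,7],[46,1],[46,7],[49,0],[49,1],[49,7],[51,1],[54,1],[54,2],[54,7],[55,1],[60,1],[60,2],[60,3],[60,7]]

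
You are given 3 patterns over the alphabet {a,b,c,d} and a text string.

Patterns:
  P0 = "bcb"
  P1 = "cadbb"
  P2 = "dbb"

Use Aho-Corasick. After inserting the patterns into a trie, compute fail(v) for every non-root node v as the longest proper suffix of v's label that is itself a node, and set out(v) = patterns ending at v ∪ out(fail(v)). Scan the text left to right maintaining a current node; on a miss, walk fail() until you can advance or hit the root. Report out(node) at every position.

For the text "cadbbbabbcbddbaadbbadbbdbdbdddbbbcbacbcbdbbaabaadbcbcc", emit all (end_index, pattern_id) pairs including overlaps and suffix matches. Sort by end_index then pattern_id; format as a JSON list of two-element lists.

Construct AC machine:
Trie (insert patterns):
  n0 'ε': b→1 c→4 d→9
  n1 'b': c→2
  n2 'bc': b→3
  n3 'bcb': ·  [P0 ends]
  n4 'c': a→5
  n5 'ca': d→6
  n6 'cad': b→7
  n7 'cadb': b→8
  n8 'cadbb': ·  [P1 ends]
  n9 'd': b→10
  n10 'db': b→11
  n11 'dbb': ·  [P2 ends]

Failure links (BFS by depth):
  n1('b'): parent n0 fail=0; on 'b' 0 → fail=0;  out ∅∪∅=∅
  n4('c'): parent n0 fail=0; on 'c' 0 → fail=0;  out ∅∪∅=∅
  n9('d'): parent n0 fail=0; on 'd' 0 → fail=0;  out ∅∪∅=∅
  n2('bc'): parent n1 fail=0; on 'c' 0 → fail=4;  out ∅∪∅=∅
  n5('ca'): parent n4 fail=0; on 'a' 0 → fail=0;  out ∅∪∅=∅
  n10('db'): parent n9 fail=0; on 'b' 0 → fail=1;  out ∅∪∅=∅
  n3('bcb'): parent n2 fail=4; on 'b' 4→0 → fail=1;  out {0}∪∅={0}
  n6('cad'): parent n5 fail=0; on 'd' 0 → fail=9;  out ∅∪∅=∅
  n11('dbb'): parent n10 fail=1; on 'b' 1→0 → fail=1;  out {2}∪∅={2}
  n7('cadb'): parent n6 fail=9; on 'b' 9 → fail=10;  out ∅∪∅=∅
  n8('cadbb'): parent n7 fail=10; on 'b' 10 → fail=11;  out {1}∪{2}={1,2}

Text stream:
[0] read 'c'  n0⇒n4
[1] read 'a'  n4⇒n5
[2] read 'd'  n5⇒n6
[3] read 'b'  n6⇒n7
[4] read 'b'  n7⇒n8  emit P1@[0:4],P2@[2:4]
[5] read 'b'  n8⇒n1 (fail-walked)
[6] read 'a'  n1⇒n0 (fail-walked)
[7] read 'b'  n0⇒n1
[8] read 'b'  n1⇒n1 (fail-walked)
[9] read 'c'  n1⇒n2
[10] read 'b'  n2⇒n3  emit P0@[8:10]
[11] read 'd'  n3⇒n9 (fail-walked)
[12] read 'd'  n9⇒n9 (fail-walked)
[13] read 'b'  n9⇒n10
[14] read 'a'  n10⇒n0 (fail-walked)
[15] read 'a'  n0⇒n0
[16] read 'd'  n0⇒n9
[17] read 'b'  n9⇒n10
[18] read 'b'  n10⇒n11  emit P2@[16:18]
[19] read 'a'  n11⇒n0 (fail-walked)
[20] read 'd'  n0⇒n9
[21] read 'b'  n9⇒n10
[22] read 'b'  n10⇒n11  emit P2@[20:22]
[23] read 'd'  n11⇒n9 (fail-walked)
[24] read 'b'  n9⇒n10
[25] read 'd'  n10⇒n9 (fail-walked)
[26] read 'b'  n9⇒n10
[27] read 'd'  n10⇒n9 (fail-walked)
[28] read 'd'  n9⇒n9 (fail-walked)
[29] read 'd'  n9⇒n9 (fail-walked)
[30] read 'b'  n9⇒n10
[31] read 'b'  n10⇒n11  emit P2@[29:31]
[32] read 'b'  n11⇒n1 (fail-walked)
[33] read 'c'  n1⇒n2
[34] read 'b'  n2⇒n3  emit P0@[32:34]
[35] read 'a'  n3⇒n0 (fail-walked)
[36] read 'c'  n0⇒n4
[37] read 'b'  n4⇒n1 (fail-walked)
[38] read 'c'  n1⇒n2
[39] read 'b'  n2⇒n3  emit P0@[37:39]
[40] read 'd'  n3⇒n9 (fail-walked)
[41] read 'b'  n9⇒n10
[42] read 'b'  n10⇒n11  emit P2@[40:42]
[43] read 'a'  n11⇒n0 (fail-walked)
[44] read 'a'  n0⇒n0
[45] read 'b'  n0⇒n1
[46] read 'a'  n1⇒n0 (fail-walked)
[47] read 'a'  n0⇒n0
[48] read 'd'  n0⇒n9
[49] read 'b'  n9⇒n10
[50] read 'c'  n10⇒n2 (fail-walked)
[51] read 'b'  n2⇒n3  emit P0@[49:51]
[52] read 'c'  n3⇒n2 (fail-walked)
[53] read 'c'  n2⇒n4 (fail-walked)

All matches (sorted): [[4,1],[4,2],[10,0],[18,2],[22,2],[31,2],[34,0],[39,0],[42,2],[51,0]]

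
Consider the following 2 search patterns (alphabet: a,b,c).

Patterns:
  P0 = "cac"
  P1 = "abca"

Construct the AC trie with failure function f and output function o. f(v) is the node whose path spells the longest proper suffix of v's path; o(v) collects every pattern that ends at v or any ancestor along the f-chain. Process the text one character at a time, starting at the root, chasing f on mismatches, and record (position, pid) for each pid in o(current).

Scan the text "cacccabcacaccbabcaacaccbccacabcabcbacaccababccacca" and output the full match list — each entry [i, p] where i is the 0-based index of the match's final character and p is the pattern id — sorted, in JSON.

Construct AC machine:
Trie (insert patterns):
  n0 'ε': a→4 c→1
  n1 'c': a→2
  n2 'ca': c→3
  n3 'cac': ·  ←P0
  n4 'a': b→5
  n5 'ab': c→6
  n6 'abc': a→7
  n7 'abca': ·  ←P1

Failure links (BFS by depth):
  n1('c'): parent n0 fail=0; on 'c' 0 → fail=0;  out ∅∪∅=∅
  n4('a'): parent n0 fail=0; on 'a' 0 → fail=0;  out ∅∪∅=∅
  n2('ca'): parent n1 fail=0; on 'a' 0 → fail=4;  out ∅∪∅=∅
  n5('ab'): parent n4 fail=0; on 'b' 0 → fail=0;  out ∅∪∅=∅
  n3('cac'): parent n2 fail=4; on 'c' 4→0 → fail=1;  out {0}∪∅={0}
  n6('abc'): parent n5 fail=0; on 'c' 0 → fail=1;  out ∅∪∅=∅
  n7('abca'): parent n6 fail=1; on 'a' 1 → fail=2;  out {1}∪∅={1}

Scan:
pos 0 'c': at 1
pos 1 'a': at 2
pos 2 'c': at 3  → match P0@[0:2]
pos 3 'c': at 1 (via fail)
pos 4 'c': at 1 (via fail)
pos 5 'a': at 2
pos 6 'b': at 5 (via fail)
pos 7 'c': at 6
pos 8 'a': at 7  → match P1@[5:8]
pos 9 'c': at 3 (via fail)  → match P0@[7:9]
pos 10 'a': at 2 (via fail)
pos 11 'c': at 3  → match P0@[9:11]
pos 12 'c': at 1 (via fail)
pos 13 'b': at 0 (via fail)
pos 14 'a': at 4
pos 15 'b': at 5
pos 16 'c': at 6
pos 17 'a': at 7  → match P1@[14:17]
pos 18 'a': at 4 (via fail)
pos 19 'c': at 1 (via fail)
pos 20 'a': at 2
pos 21 'c': at 3  → match P0@[19:21]
pos 22 'c': at 1 (via fail)
pos 23 'b': at 0 (via fail)
pos 24 'c': at 1
pos 25 'c': at 1 (via fail)
pos 26 'a': at 2
pos 27 'c': at 3  → match P0@[25:27]
pos 28 'a': at 2 (via fail)
pos 29 'b': at 5 (via fail)
pos 30 'c': at 6
pos 31 'a': at 7  → match P1@[28:31]
pos 32 'b': at 5 (via fail)
pos 33 'c': at 6
pos 34 'b': at 0 (via fail)
pos 35 'a': at 4
pos 36 'c': at 1 (via fail)
pos 37 'a': at 2
pos 38 'c': at 3  → match P0@[36:38]
pos 39 'c': at 1 (via fail)
pos 40 'a': at 2
pos 41 'b': at 5 (via fail)
pos 42 'a': at 4 (via fail)
pos 43 'b': at 5
pos 44 'c': at 6
pos 45 'c': at 1 (via fail)
pos 46 'a': at 2
pos 47 'c': at 3  → match P0@[45:47]
pos 48 'c': at 1 (via fail)
pos 49 'a': at 2

Result: [[2,0],[8,1],[9,0],[11,0],[17,1],[21,0],[27,0],[31,1],[38,0],[47,0]]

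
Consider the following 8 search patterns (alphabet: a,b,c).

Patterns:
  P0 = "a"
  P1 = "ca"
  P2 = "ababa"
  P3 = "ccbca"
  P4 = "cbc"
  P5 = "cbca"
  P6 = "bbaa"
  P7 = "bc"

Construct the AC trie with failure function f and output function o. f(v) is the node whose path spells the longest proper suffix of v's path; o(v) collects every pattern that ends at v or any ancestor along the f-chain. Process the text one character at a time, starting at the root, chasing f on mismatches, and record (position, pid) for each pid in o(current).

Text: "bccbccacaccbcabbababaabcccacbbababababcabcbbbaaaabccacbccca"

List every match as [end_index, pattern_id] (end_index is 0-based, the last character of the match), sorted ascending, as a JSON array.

Build:
Trie nodes:
  n0 'ε': a→1 b→15 c→2
  n1 'a': b→4  [P0 ends]
  n2 'c': a→3 b→12 c→8
  n3 'ca': ·  [P1 ends]
  n4 'ab': a→5
  n5 'aba': b→6
  n6 'abab': a→7
  n7 'ababa': ·  [P2 ends]
  n8 'cc': b→9
  n9 'ccb': c→10
  n10 'ccbc': a→11
  n11 'ccbca': ·  [P3 ends]
  n12 'cb': c→13
  n13 'cbc': a→14  [P4 ends]
  n14 'cbca': ·  [P5 ends]
  n15 'b': b→16 c→19
  n16 'bb': a→17
  n17 'bba': a→18
  n18 'bbaa': ·  [P6 ends]
  n19 'bc': ·  [P7 ends]

BFS fail/out derivation:
  n1('a'): parent n0 fail=0; on 'a' 0 → fail=0;  out {0}∪∅={0}
  n2('c'): parent n0 fail=0; on 'c' 0 → fail=0;  out ∅∪∅=∅
  n15('b'): parent n0 fail=0; on 'b' 0 → fail=0;  out ∅∪∅=∅
  n3('ca'): parent n2 fail=0; on 'a' 0 → fail=1;  out {1}∪{0}={0,1}
  n4('ab'): parent n1 fail=0; on 'b' 0 → fail=15;  out ∅∪∅=∅
  n8('cc'): parent n2 fail=0; on 'c' 0 → fail=2;  out ∅∪∅=∅
  n12('cb'): parent n2 fail=0; on 'b' 0 → fail=15;  out ∅∪∅=∅
  n16('bb'): parent n15 fail=0; on 'b' 0 → fail=15;  out ∅∪∅=∅
  n19('bc'): parent n15 fail=0; on 'c' 0 → fail=2;  out {7}∪∅={7}
  n5('aba'): parent n4 fail=15; on 'a' 15→0 → fail=1;  out ∅∪{0}={0}
  n9('ccb'): parent n8 fail=2; on 'b' 2 → fail=12;  out ∅∪∅=∅
  n13('cbc'): parent n12 fail=15; on 'c' 15 → fail=19;  out {4}∪{7}={4,7}
  n17('bba'): parent n16 fail=15; on 'a' 15→0 → fail=1;  out ∅∪{0}={0}
  n6('abab'): parent n5 fail=1; on 'b' 1 → fail=4;  out ∅∪∅=∅
  n10('ccbc'): parent n9 fail=12; on 'c' 12 → fail=13;  out ∅∪{4,7}={4,7}
  n14('cbca'): parent n13 fail=19; on 'a' 19→2 → fail=3;  out {5}∪{0,1}={0,1,5}
  n18('bbaa'): parent n17 fail=1; on 'a' 1→0 → fail=1;  out {6}∪{0}={0,6}
  n7('ababa'): parent n6 fail=4; on 'a' 4 → fail=5;  out {2}∪{0}={0,2}
  n11('ccbca'): parent n10 fail=13; on 'a' 13 → fail=14;  out {3}∪{0,1,5}={0,1,3,5}

Run:
pos 0 'b': at 15
pos 1 'c': at 19  ** P7@[0:1]
pos 2 'c': at 8 (via fail)
pos 3 'b': at 9
pos 4 'c': at 10  ** P4@[2:4],P7@[3:4]
pos 5 'c': at 8 (via fail)
pos 6 'a': at 3 (via fail)  ** P0@[6:6],P1@[5:6]
pos 7 'c': at 2 (via fail)
pos 8 'a': at 3  ** P0@[8:8],P1@[7:8]
pos 9 'c': at 2 (via fail)
pos 10 'c': at 8
pos 11 'b': at 9
pos 12 'c': at 10  ** P4@[10:12],P7@[11:12]
pos 13 'a': at 11  ** P0@[13:13],P1@[12:13],P3@[9:13],P5@[10:13]
pos 14 'b': at 4 (via fail)
pos 15 'b': at 16 (via fail)
pos 16 'a': at 17  ** P0@[16:16]
pos 17 'b': at 4 (via fail)
pos 18 'a': at 5  ** P0@[18:18]
pos 19 'b': at 6
pos 20 'a': at 7  ** P0@[20:20],P2@[16:20]
pos 21 'a': at 1 (via fail)  ** P0@[21:21]
pos 22 'b': at 4
pos 23 'c': at 19 (via fail)  ** P7@[22:23]
pos 24 'c': at 8 (via fail)
pos 25 'c': at 8 (via fail)
pos 26 'a': at 3 (via fail)  ** P0@[26:26],P1@[25:26]
pos 27 'c': at 2 (via fail)
pos 28 'b': at 12
pos 29 'b': at 16 (via fail)
pos 30 'a': at 17  ** P0@[30:30]
pos 31 'b': at 4 (via fail)
pos 32 'a': at 5  ** P0@[32:32]
pos 33 'b': at 6
pos 34 'a': at 7  ** P0@[34:34],P2@[30:34]
pos 35 'b': at 6 (via fail)
pos 36 'a': at 7  ** P0@[36:36],P2@[32:36]
pos 37 'b': at 6 (via fail)
pos 38 'c': at 19 (via fail)  ** P7@[37:38]
pos 39 'a': at 3 (via fail)  ** P0@[39:39],P1@[38:39]
pos 40 'b': at 4 (via fail)
pos 41 'c': at 19 (via fail)  ** P7@[40:41]
pos 42 'b': at 12 (via fail)
pos 43 'b': at 16 (via fail)
pos 44 'b': at 16 (via fail)
pos 45 'a': at 17  ** P0@[45:45]
pos 46 'a': at 18  ** P0@[46:46],P6@[43:46]
pos 47 'a': at 1 (via fail)  ** P0@[47:47]
pos 48 'a': at 1 (via fail)  ** P0@[48:48]
pos 49 'b': at 4
pos 50 'c': at 19 (via fail)  ** P7@[49:50]
pos 51 'c': at 8 (via fail)
pos 52 'a': at 3 (via fail)  ** P0@[52:52],P1@[51:52]
pos 53 'c': at 2 (via fail)
pos 54 'b': at 12
pos 55 'c': at 13  ** P4@[53:55],P7@[54:55]
pos 56 'c': at 8 (via fail)
pos 57 'c': at 8 (via fail)
pos 58 'a': at 3 (via fail)  ** P0@[58:58],P1@[57:58]

Matches: [[1,7],[4,4],[4,7],[6,0],[6,1],[8,0],[8,1],[12,4],[12,7],[13,0],[13,1],[13,3],[13,5],[16,0],[18,0],[20,0],[20,2],[21,0],[23,7],[26,0],[26,1],[30,0],[32,0],[34,0],[34,2],[36,0],[36,2],[38,7],[39,0],[39,1],[41,7],[45,0],[46,0],[46,6],[47,0],[48,0],[50,7],[52,0],[52,1],[55,4],[55,7],[58,0],[58,1]]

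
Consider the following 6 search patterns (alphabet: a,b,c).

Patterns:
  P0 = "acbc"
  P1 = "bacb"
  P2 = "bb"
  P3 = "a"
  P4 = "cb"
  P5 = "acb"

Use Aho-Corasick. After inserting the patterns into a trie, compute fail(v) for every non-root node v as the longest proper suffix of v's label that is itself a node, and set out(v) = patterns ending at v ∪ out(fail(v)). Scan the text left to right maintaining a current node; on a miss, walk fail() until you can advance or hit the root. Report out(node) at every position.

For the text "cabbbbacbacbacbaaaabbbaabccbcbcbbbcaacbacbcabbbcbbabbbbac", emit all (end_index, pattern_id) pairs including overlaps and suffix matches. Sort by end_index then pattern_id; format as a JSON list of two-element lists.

Build:
Trie nodes:
  0='ε' goto a→1 b→5 c→10
  1='a' goto c→2  [P3 ends]
  2='ac' goto b→3
  3='acb' goto c→4  [P5 ends]
  4='acbc' goto ·  [P0 ends]
  5='b' goto a→6 b→9
  6='ba' goto c→7
  7='bac' goto b→8
  8='bacb' goto ·  [P1 ends]
  9='bb' goto ·  [P2 ends]
  10='c' goto b→11
  11='cb' goto ·  [P4 ends]

Failure links (BFS by depth):
  fail(1) 'a': from fail(0)=0 chase 'a': 0 ⇒ 0;  out={3}∪out(0)={3}
  fail(5) 'b': from fail(0)=0 chase 'b': 0 ⇒ 0;  out=∅∪out(0)=∅
  fail(10) 'c': from fail(0)=0 chase 'c': 0 ⇒ 0;  out=∅∪out(0)=∅
  fail(2) 'ac': from fail(1)=0 chase 'c': 0 ⇒ 10;  out=∅∪out(10)=∅
  fail(6) 'ba': from fail(5)=0 chase 'a': 0 ⇒ 1;  out=∅∪out(1)={3}
  fail(9) 'bb': from fail(5)=0 chase 'b': 0 ⇒ 5;  out={2}∪out(5)={2}
  fail(11) 'cb': from fail(10)=0 chase 'b': 0 ⇒ 5;  out={4}∪out(5)={4}
  fail(3) 'acb': from fail(2)=10 chase 'b': 10 ⇒ 11;  out={5}∪out(11)={4,5}
  fail(7) 'bac': from fail(6)=1 chase 'c': 1 ⇒ 2;  out=∅∪out(2)=∅
  fail(4) 'acbc': from fail(3)=11 chase 'c': 11→5→0 ⇒ 10;  out={0}∪out(10)={0}
  fail(8) 'bacb': from fail(7)=2 chase 'b': 2 ⇒ 3;  out={1}∪out(3)={1,4,5}

Scan:
[0] read 'c'  n0⇒n10
[1] read 'a'  n10⇒n1 (fail-walked)  → match P3@[1:1]
[2] read 'b'  n1⇒n5 (fail-walked)
[3] read 'b'  n5⇒n9  → match P2@[2:3]
[4] read 'b'  n9⇒n9 (fail-walked)  → match P2@[3:4]
[5] read 'b'  n9⇒n9 (fail-walked)  → match P2@[4:5]
[6] read 'a'  n9⇒n6 (fail-walked)  → match P3@[6:6]
[7] read 'c'  n6⇒n7
[8] read 'b'  n7⇒n8  → match P1@[5:8],P4@[7:8],P5@[6:8]
[9] read 'a'  n8⇒n6 (fail-walked)  → match P3@[9:9]
[10] read 'c'  n6⇒n7
[11] read 'b'  n7⇒n8  → match P1@[8:11],P4@[10:11],P5@[9:11]
[12] read 'a'  n8⇒n6 (fail-walked)  → match P3@[12:12]
[13] read 'c'  n6⇒n7
[14] read 'b'  n7⇒n8  → match P1@[11:14],P4@[13:14],P5@[12:14]
[15] read 'a'  n8⇒n6 (fail-walked)  → match P3@[15:15]
[16] read 'a'  n6⇒n1 (fail-walked)  → match P3@[16:16]
[17] read 'a'  n1⇒n1 (fail-walked)  → match P3@[17:17]
[18] read 'a'  n1⇒n1 (fail-walked)  → match P3@[18:18]
[19] read 'b'  n1⇒n5 (fail-walked)
[20] read 'b'  n5⇒n9  → match P2@[19:20]
[21] read 'b'  n9⇒n9 (fail-walked)  → match P2@[20:21]
[22] read 'a'  n9⇒n6 (fail-walked)  → match P3@[22:22]
[23] read 'a'  n6⇒n1 (fail-walked)  → match P3@[23:23]
[24] read 'b'  n1⇒n5 (fail-walked)
[25] read 'c'  n5⇒n10 (fail-walked)
[26] read 'c'  n10⇒n10 (fail-walked)
[27] read 'b'  n10⇒n11  → match P4@[26:27]
[28] read 'c'  n11⇒n10 (fail-walked)
[29] read 'b'  n10⇒n11  → match P4@[28:29]
[30] read 'c'  n11⇒n10 (fail-walked)
[31] read 'b'  n10⇒n11  → match P4@[30:31]
[32] read 'b'  n11⇒n9 (fail-walked)  → match P2@[31:32]
[33] read 'b'  n9⇒n9 (fail-walked)  → match P2@[32:33]
[34] read 'c'  n9⇒n10 (fail-walked)
[35] read 'a'  n10⇒n1 (fail-walked)  → match P3@[35:35]
[36] read 'a'  n1⇒n1 (fail-walked)  → match P3@[36:36]
[37] read 'c'  n1⇒n2
[38] read 'b'  n2⇒n3  → match P4@[37:38],P5@[36:38]
[39] read 'a'  n3⇒n6 (fail-walked)  → match P3@[39:39]
[40] read 'c'  n6⇒n7
[41] read 'b'  n7⇒n8  → match P1@[38:41],P4@[40:41],P5@[39:41]
[42] read 'c'  n8⇒n4 (fail-walked)  → match P0@[39:42]
[43] read 'a'  n4⇒n1 (fail-walked)  → match P3@[43:43]
[44] read 'b'  n1⇒n5 (fail-walked)
[45] read 'b'  n5⇒n9  → match P2@[44:45]
[46] read 'b'  n9⇒n9 (fail-walked)  → match P2@[45:46]
[47] read 'c'  n9⇒n10 (fail-walked)
[48] read 'b'  n10⇒n11  → match P4@[47:48]
[49] read 'b'  n11⇒n9 (fail-walked)  → match P2@[48:49]
[50] read 'a'  n9⇒n6 (fail-walked)  → match P3@[50:50]
[51] read 'b'  n6⇒n5 (fail-walked)
[52] read 'b'  n5⇒n9  → match P2@[51:52]
[53] read 'b'  n9⇒n9 (fail-walked)  → match P2@[52:53]
[54] read 'b'  n9⇒n9 (fail-walked)  → match P2@[53:54]
[55] read 'a'  n9⇒n6 (fail-walked)  → match P3@[55:55]
[56] read 'c'  n6⇒n7

All matches (sorted): [[1,3],[3,2],[4,2],[5,2],[6,3],[8,1],[8,4],[8,5],[9,3],[11,1],[11,4],[11,5],[12,3],[14,1],[14,4],[14,5],[15,3],[16,3],[17,3],[18,3],[20,2],[21,2],[22,3],[23,3],[27,4],[29,4],[31,4],[32,2],[33,2],[35,3],[36,3],[38,4],[38,5],[39,3],[41,1],[41,4],[41,5],[42,0],[43,3],[45,2],[46,2],[48,4],[49,2],[50,3],[52,2],[53,2],[54,2],[55,3]]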